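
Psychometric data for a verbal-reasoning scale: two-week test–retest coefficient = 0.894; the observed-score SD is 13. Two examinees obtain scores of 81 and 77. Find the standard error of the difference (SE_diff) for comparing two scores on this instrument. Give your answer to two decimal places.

SEM = 13.000×√(1 − 0.894) ≈ 4.232
SE_diff = √2 × SEM ≈ 5.986

5.99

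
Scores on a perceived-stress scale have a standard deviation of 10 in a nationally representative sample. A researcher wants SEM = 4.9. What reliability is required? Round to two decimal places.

Required reliability = 1 − (SEM/SD)² = 1 − 0.240 ≈ 0.760

0.76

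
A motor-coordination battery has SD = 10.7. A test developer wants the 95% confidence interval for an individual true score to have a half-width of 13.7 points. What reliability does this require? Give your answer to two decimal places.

0.57

Required SEM = 13.7 / 1.96 ≈ 6.98980
r = 1 − (SEM / SD)² = 1 − (6.98980 / 10.7)² ≈ 1 − 0.42674 ≈ 0.57326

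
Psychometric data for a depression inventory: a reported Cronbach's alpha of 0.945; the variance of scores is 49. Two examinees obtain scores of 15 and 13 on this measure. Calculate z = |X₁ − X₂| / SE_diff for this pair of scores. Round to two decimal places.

SD = √49 = 7.000
SEM = 7.000 · √(1 − 0.945) = 7.000 · √0.055 ≈ 7.000 · 0.235 ≈ 1.642
Standard error of the difference = 1.642·√2 ≈ 2.322
z = |15 − 13| / 2.322 = 2 / 2.322 ≈ 0.861

0.86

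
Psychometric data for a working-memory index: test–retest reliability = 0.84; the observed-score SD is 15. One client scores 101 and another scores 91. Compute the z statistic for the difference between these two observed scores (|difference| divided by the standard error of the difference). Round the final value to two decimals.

1.18

SEM = 15.000 × √(1 − 0.840) = 15.000 × √0.160 ≈ 15.000 × 0.400 ≈ 6.000
SE_diff = √2 × SEM ≈ 8.485
z = 10 / 8.485 ≈ 1.179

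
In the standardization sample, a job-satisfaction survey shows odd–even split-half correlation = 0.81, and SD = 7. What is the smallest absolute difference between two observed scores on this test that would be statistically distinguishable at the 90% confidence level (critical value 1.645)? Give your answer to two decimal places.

Spearman-Brown: r = 2(0.81) / (1 + 0.81) = 1.6200 / 1.8100 ≈ 0.8950
SEM = 7.0000×√(1 − 0.8950) ≈ 2.2680
SE_diff = SEM × √2 ≈ 2.2680 × 1.4142 ≈ 3.2074
Minimum reliable difference = 1.645 × SE_diff ≈ 1.645 × 3.2074 ≈ 5.2761

5.28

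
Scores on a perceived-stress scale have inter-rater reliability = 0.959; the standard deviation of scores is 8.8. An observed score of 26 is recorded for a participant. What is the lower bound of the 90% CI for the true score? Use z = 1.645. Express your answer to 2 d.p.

23.07

SEM = 8.8000 · √(1 − 0.9590) = 8.8000 · √0.0410 ≈ 8.8000 · 0.2025 ≈ 1.7819
1.645 · SEM ≈ 2.9312
Lower bound: 26 − 2.9312 = 23.0688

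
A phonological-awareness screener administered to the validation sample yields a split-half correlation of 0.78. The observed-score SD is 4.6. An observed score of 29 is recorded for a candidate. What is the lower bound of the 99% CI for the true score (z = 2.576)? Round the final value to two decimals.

Spearman-Brown: r = 2(0.78) / (1 + 0.78) = 1.5600 / 1.7800 ≈ 0.8764
SEM = 4.6000 * √(1 − 0.8764) = 4.6000 * √0.1236 ≈ 4.6000 * 0.3516 ≈ 1.6172
Half-width = 2.576*1.6172 ≈ 4.1659
Lower bound: 29 − 4.1659 = 24.8341

24.83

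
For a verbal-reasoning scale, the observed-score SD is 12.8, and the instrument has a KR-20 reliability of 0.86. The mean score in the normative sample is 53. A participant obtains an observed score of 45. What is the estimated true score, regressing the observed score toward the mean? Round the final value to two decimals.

46.12

T̂ = r·X + (1 − r)·M = 0.8600·45 + 0.1400·53 = 38.7000 + 7.4200 ≃ 46.1200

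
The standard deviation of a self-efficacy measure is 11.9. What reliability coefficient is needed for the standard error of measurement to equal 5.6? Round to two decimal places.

Required reliability = 1 − (SEM/SD)² = 1 − 0.221 ≈ 0.779

0.78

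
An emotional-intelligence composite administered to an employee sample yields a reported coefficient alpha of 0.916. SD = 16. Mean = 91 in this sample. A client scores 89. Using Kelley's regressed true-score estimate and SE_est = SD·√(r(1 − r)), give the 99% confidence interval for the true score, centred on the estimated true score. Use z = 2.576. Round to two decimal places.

[77.74, 100.60]

T̂ = 0.916(89) + 0.084(91) ≈ 89.168
SE_est = SD * √(r(1 − r)) = 16.000 * √0.077 ≈ 16.000 * 0.277 ≈ 4.438
99% CI: 89.168 ± 11.433 ≈ (77.735, 100.601)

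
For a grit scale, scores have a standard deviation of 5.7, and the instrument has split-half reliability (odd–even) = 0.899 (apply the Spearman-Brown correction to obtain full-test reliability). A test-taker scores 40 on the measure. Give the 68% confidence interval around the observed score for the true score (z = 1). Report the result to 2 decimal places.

[38.69, 41.31]

Spearman-Brown: r = 2(0.899) / (1 + 0.899) = 1.79800 / 1.89900 ≃ 0.94681
SEM = 5.70000×√(1 − 0.94681) ≃ 1.31454
Half-width = 1×1.31454 ≃ 1.31454
68% CI: 40 ± 1.31454 = [38.68546, 41.31454]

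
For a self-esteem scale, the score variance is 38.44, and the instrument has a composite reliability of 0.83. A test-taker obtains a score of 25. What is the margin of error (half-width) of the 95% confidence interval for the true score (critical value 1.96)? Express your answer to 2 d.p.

σ = 38.44^(1/2) = 6.200
SEM = 6.200·√(1 − 0.830) ≈ 2.556
1.96 · SEM ≈ 5.010

5.01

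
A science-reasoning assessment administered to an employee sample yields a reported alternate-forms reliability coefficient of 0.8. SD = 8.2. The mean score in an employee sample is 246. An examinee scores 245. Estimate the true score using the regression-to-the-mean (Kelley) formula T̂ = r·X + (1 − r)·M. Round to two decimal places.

Estimated true score = 0.8000·245 + (1 − 0.8000)·246 ≈ 245.2000

245.20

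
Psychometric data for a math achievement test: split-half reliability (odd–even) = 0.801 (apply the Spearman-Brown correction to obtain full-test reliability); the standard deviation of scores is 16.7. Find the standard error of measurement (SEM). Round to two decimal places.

5.55

r_full = 2·0.801 / (1 + 0.801) ≈ 0.88951
SEM = 16.70000 * √(1 − 0.88951) = 16.70000 * √0.11049 ≈ 16.70000 * 0.33241 ≈ 5.55119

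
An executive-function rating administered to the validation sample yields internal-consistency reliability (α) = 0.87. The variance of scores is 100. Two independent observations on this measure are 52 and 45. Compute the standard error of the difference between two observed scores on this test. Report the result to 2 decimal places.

5.10

SD = √100 ≈ 10.000
SEM = 10.000 × √(1 − 0.870) = 10.000 × √0.130 ≈ 10.000 × 0.361 ≈ 3.606
SE_diff = SEM × √2 ≈ 3.606 × 1.414 ≈ 5.099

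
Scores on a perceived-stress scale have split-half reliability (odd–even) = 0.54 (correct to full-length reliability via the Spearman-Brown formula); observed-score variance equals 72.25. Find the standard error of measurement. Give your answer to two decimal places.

SD = √72.25 = 8.500
Full-length reliability (Spearman-Brown) = 2(0.54)/(1+0.54) ≈ 0.701
The standard error of measurement is 8.500·√(1 − 0.701) ≈ 8.500·0.547 ≈ 4.646.

4.65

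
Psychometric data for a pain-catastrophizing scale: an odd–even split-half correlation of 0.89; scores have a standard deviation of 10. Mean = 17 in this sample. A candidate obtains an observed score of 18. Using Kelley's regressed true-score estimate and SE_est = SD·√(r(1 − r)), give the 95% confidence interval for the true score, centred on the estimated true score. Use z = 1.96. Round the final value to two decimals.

Full-length reliability (Spearman-Brown) = 2(0.89)/(1+0.89) ≃ 0.942
T̂ = r·X + (1 − r)·M = 0.942·18 + 0.058·17 ≃ 16.952 + 0.989 ≃ 17.942
SE_est = SD · √(r(1 − r)) = 10.000 · √0.055 ≃ 10.000 · 0.234 ≃ 2.341
CI = 17.942 ± 1.96 · 2.341 → [13.353, 22.531]

[13.35, 22.53]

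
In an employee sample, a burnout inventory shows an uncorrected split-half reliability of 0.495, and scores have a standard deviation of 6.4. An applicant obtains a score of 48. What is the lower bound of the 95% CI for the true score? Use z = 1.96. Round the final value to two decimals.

r_full = 2·0.495 / (1 + 0.495) ≈ 0.662
SEM = 6.400 * √(1 − 0.662) = 6.400 * √0.338 ≈ 6.400 * 0.581 ≈ 3.720
Margin = 1.96 * 3.720 ≈ 7.291
Lower bound: 48 − 7.291 = 40.709

40.71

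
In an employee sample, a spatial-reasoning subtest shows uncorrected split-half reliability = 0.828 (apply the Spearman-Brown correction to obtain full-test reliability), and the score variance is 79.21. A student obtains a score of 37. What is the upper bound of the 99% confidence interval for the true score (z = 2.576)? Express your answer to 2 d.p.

44.03

σ = 79.21^(1/2) = 8.90000
Full-length reliability (Spearman-Brown) = 2(0.828)/(1+0.828) ≈ 0.90591
SEM = 8.90000·√(1 − 0.90591) ≈ 2.73002
Margin = 2.576 · 2.73002 ≈ 7.03254
Upper limit = 37 + 7.03254 ≈ 44.03254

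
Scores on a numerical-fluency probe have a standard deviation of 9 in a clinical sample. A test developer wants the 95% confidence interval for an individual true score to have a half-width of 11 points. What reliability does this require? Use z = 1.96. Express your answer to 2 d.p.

0.61

Required SEM = 11 / 1.96 ≈ 5.612
r = 1 − (SEM / SD)² = 1 − (5.612 / 9)² ≈ 1 − 0.389 ≈ 0.611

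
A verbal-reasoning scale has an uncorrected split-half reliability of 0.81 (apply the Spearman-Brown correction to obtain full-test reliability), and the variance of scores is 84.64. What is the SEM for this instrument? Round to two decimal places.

2.98

SD = √84.64 = 9.2000
r_full = 2·0.81 / (1 + 0.81) ≈ 0.8950
SEM = 9.2000*√(1 − 0.8950) ≈ 2.9807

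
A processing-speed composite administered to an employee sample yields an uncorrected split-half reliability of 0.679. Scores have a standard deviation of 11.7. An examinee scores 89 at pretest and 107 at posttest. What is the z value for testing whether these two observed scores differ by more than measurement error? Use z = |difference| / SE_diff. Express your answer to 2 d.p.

2.49

r_full = 2·0.679 / (1 + 0.679) ≈ 0.80881
SEM = 11.70000·√(1 − 0.80881) ≈ 5.11579
SE_diff = SEM · √2 ≈ 5.11579 · 1.41421 ≈ 7.23482
z = 18 / 7.23482 ≈ 2.48797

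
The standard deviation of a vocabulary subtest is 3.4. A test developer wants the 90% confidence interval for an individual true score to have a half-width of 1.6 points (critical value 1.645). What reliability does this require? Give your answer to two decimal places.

SEM needed = half-width / z = 1.6/1.645 ≈ 0.973
r = 1 − (0.973/3.4)² ≈ 1 − 0.082 ≈ 0.918

0.92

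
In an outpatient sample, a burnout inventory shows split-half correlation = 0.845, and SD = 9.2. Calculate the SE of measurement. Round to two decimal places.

Spearman-Brown: r = 2(0.845) / (1 + 0.845) = 1.690 / 1.845 ≈ 0.916
SEM = 9.200 * √(1 − 0.916) = 9.200 * √0.084 ≈ 9.200 * 0.290 ≈ 2.667

2.67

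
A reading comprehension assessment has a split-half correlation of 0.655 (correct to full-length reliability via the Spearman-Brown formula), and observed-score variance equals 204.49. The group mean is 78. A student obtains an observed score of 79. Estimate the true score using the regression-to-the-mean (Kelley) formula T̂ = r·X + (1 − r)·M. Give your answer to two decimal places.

r_full = 2·0.655 / (1 + 0.655) ≈ 0.7915
T̂ = 0.7915(79) + 0.2085(78) ≈ 78.7915

78.79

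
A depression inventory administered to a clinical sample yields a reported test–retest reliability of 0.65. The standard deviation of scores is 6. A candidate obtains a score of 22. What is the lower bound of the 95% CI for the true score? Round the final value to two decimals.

15.04

SEM = 6.0000*√(1 − 0.6500) ≈ 3.5496
Half-width = 1.96*3.5496 ≈ 6.9573
Lower bound: 22 − 6.9573 = 15.0427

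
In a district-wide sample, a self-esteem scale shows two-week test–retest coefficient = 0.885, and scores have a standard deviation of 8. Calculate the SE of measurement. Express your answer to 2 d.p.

SEM = 8.000 * √(1 − 0.885) = 8.000 * √0.115 ≃ 8.000 * 0.339 ≃ 2.713

2.71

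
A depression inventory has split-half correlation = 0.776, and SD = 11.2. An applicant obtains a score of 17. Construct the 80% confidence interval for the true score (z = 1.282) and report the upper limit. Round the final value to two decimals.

22.10

Spearman-Brown: r = 2(0.776) / (1 + 0.776) = 1.55200 / 1.77600 ≃ 0.87387
SEM = 11.20000*√(1 − 0.87387) ≃ 3.97759
1.282 * SEM ≃ 5.09928
Upper bound: 17 + 5.09928 = 22.09928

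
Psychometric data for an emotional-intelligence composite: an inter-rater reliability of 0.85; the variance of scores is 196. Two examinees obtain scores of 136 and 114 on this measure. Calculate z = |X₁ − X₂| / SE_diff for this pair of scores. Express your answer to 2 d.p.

2.87

SD = √196 = 14.0000
SEM = 14.0000 × √(1 − 0.8500) = 14.0000 × √0.1500 ≈ 14.0000 × 0.3873 ≈ 5.4222
SE_diff = √2 × SEM ≈ 7.6681
z = 22 / 7.6681 ≈ 2.8690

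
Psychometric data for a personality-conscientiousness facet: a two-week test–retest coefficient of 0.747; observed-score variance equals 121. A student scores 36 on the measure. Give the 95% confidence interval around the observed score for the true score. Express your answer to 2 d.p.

[25.16, 46.84]

σ = 121^(1/2) = 11.000
SEM = 11.000 · √(1 − 0.747) = 11.000 · √0.253 ≈ 11.000 · 0.503 ≈ 5.533
Margin = 1.96 · 5.533 ≈ 10.844
95% CI: 36 ± 10.844 = [25.156, 46.844]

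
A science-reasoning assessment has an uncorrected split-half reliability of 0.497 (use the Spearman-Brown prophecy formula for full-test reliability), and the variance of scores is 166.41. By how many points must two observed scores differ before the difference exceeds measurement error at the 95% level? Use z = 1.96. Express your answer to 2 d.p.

20.73

SD = √166.41 ≈ 12.9000
r_full = 2·0.497 / (1 + 0.497) ≈ 0.6640
SEM = 12.9000 · √(1 − 0.6640) = 12.9000 · √0.3360 ≈ 12.9000 · 0.5797 ≈ 7.4776
Standard error of the difference = 7.4776·√2 ≈ 10.5749
Smallest detectable difference = 1.96·10.5749 ≈ 20.7269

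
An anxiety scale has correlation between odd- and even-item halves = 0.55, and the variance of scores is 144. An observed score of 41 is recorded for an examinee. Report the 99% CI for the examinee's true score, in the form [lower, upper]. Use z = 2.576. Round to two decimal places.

[24.34, 57.66]

SD = √144 ≈ 12.0000
Spearman-Brown: r = 2(0.55) / (1 + 0.55) = 1.1000 / 1.5500 ≈ 0.7097
The standard error of measurement is 12.0000*√(1 − 0.7097) ≈ 12.0000*0.5388 ≈ 6.4658.
Margin = 2.576 * 6.4658 ≈ 16.6559
CI = 41 ± 16.6559 → [24.3441, 57.6559]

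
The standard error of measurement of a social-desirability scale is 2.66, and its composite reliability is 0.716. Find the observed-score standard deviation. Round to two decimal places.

4.99

SD = SEM / √(1 − r) = 2.66 / √0.2840 ≈ 2.66 / 0.5329 ≈ 4.9914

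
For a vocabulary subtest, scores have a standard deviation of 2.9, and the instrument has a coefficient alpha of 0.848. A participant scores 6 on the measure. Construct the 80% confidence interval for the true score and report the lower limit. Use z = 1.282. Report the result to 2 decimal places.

SEM = 2.900 · √(1 − 0.848) = 2.900 · √0.152 ≃ 2.900 · 0.390 ≃ 1.131
1.282 · SEM ≃ 1.449
Lower limit = 6 − 1.449 ≃ 4.551

4.55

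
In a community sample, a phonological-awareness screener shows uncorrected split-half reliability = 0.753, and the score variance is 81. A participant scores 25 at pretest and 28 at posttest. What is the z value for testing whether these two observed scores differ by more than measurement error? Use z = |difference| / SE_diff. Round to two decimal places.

SD = √81 ≈ 9.0000
r_full = 2·0.753 / (1 + 0.753) ≈ 0.8591
SEM = 9.0000 × √(1 − 0.8591) = 9.0000 × √0.1409 ≈ 9.0000 × 0.3754 ≈ 3.3783
SE_diff = √2 × SEM ≈ 4.7777
z = 3 / 4.7777 ≈ 0.6279

0.63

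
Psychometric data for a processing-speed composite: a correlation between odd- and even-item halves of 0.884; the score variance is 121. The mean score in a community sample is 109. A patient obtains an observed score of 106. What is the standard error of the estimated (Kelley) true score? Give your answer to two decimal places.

2.64

σ = 121^(1/2) = 11.0000
r_full = 2·0.884 / (1 + 0.884) ≈ 0.9384
SE_est = SD × √(r(1 − r)) = 11.0000 × √0.0578 ≈ 11.0000 × 0.2404 ≈ 2.6441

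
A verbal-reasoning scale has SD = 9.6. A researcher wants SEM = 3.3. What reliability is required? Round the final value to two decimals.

r = 1 − (SEM / SD)² = 1 − (3.3000 / 9.6)² ≈ 1 − 0.1182 ≈ 0.8818

0.88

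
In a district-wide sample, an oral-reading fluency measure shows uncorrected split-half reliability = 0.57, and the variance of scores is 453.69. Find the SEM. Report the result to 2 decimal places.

11.15

SD = √453.69 = 21.300
Full-length reliability (Spearman-Brown) = 2(0.57)/(1+0.57) ≈ 0.726
SEM = 21.300 * √(1 − 0.726) = 21.300 * √0.274 ≈ 21.300 * 0.523 ≈ 11.147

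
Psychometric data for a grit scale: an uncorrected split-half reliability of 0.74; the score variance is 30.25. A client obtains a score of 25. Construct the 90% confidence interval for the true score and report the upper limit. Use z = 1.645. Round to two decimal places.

28.50

σ = 30.25^(1/2) = 5.5000
Full-length reliability (Spearman-Brown) = 2(0.74)/(1+0.74) ≈ 0.8506
SEM = 5.5000 · √(1 − 0.8506) = 5.5000 · √0.1494 ≈ 5.5000 · 0.3866 ≈ 2.1261
Margin = 1.645 · 2.1261 ≈ 3.4974
Upper limit = 25 + 3.4974 ≈ 28.4974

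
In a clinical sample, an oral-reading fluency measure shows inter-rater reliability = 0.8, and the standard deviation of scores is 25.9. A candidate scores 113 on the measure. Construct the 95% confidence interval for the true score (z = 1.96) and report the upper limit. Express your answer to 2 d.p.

135.70

SEM = 25.900 · √(1 − 0.800) = 25.900 · √0.200 ≈ 25.900 · 0.447 ≈ 11.583
Half-width = 1.96·11.583 ≈ 22.702
Upper bound: 113 + 22.702 = 135.702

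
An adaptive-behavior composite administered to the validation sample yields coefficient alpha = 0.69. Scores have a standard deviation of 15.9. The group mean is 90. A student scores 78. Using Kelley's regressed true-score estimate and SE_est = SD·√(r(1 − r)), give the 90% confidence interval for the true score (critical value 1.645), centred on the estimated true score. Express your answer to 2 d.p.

[69.62, 93.82]

T̂ = 0.690(78) + 0.310(90) ≈ 81.720
SE_est = 15.900·√[r(1 − r)] ≈ 7.354
CI = 81.720 ± 1.645 · 7.354 → [69.623, 93.817]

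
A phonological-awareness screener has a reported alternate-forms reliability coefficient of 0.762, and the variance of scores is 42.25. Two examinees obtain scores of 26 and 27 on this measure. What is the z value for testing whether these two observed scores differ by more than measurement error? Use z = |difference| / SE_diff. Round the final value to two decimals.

SD = √42.25 = 6.5000
SEM = 6.5000·√(1 − 0.7620) ≈ 3.1710
SE_diff = √2 · SEM ≈ 4.4845
z = 1 / 4.4845 ≈ 0.2230

0.22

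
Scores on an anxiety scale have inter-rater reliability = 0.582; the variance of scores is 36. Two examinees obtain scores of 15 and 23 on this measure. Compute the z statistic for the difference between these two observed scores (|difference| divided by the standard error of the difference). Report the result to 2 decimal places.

SD = √36 = 6.0000
SEM = 6.0000×√(1 − 0.5820) ≈ 3.8792
SE_diff = SEM × √2 ≈ 3.8792 × 1.4142 ≈ 5.4860
z = 8 / 5.4860 ≈ 1.4583

1.46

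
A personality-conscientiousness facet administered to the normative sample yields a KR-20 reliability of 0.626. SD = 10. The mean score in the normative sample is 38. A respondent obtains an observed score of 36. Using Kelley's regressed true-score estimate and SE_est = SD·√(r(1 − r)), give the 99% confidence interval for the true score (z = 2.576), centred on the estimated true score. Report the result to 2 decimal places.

[24.28, 49.21]

Estimated true score = 0.6260×36 + (1 − 0.6260)×38 ≈ 36.7480
SE_est = 10.0000×√(0.6260×0.3740) ≈ 4.8386
99% CI: 36.7480 ± 12.4643 ≈ (24.2837, 49.2123)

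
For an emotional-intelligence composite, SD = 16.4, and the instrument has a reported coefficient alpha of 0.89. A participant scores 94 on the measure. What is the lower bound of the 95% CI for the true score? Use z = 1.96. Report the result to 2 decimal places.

SEM = 16.400 · √(1 − 0.890) = 16.400 · √0.110 ≈ 16.400 · 0.332 ≈ 5.439
Margin = 1.96 · 5.439 ≈ 10.661
Lower limit = 94 − 10.661 ≈ 83.339

83.34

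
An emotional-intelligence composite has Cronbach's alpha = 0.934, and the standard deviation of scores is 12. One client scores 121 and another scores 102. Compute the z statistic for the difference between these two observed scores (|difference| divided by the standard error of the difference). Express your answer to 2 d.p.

SEM = 12.000·√(1 − 0.934) ≈ 3.083
SE_diff = SEM · √2 ≈ 3.083 · 1.414 ≈ 4.360
z = 19 / 4.360 ≈ 4.358

4.36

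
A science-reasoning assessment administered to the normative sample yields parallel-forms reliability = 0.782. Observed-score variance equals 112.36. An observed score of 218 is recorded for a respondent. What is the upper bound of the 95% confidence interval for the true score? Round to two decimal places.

227.70

SD = √112.36 ≈ 10.6000
SEM = 10.6000 * √(1 − 0.7820) = 10.6000 * √0.2180 ≈ 10.6000 * 0.4669 ≈ 4.9492
1.96 * SEM ≈ 9.7004
Upper bound: 218 + 9.7004 = 227.7004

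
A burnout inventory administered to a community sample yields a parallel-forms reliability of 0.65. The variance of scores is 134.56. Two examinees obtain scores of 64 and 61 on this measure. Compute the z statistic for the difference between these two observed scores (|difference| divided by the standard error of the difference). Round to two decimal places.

SD = √134.56 ≈ 11.6000
SEM = 11.6000 × √(1 − 0.6500) = 11.6000 × √0.3500 ≈ 11.6000 × 0.5916 ≈ 6.8627
SE_diff = SEM × √2 ≈ 6.8627 × 1.4142 ≈ 9.7053
z = 3 / 9.7053 ≈ 0.3091

0.31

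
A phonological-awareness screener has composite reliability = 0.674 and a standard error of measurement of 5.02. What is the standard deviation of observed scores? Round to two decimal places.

8.79

SD = SEM / √(1 − r) = 5.02 / √0.326 ≈ 5.02 / 0.571 ≈ 8.792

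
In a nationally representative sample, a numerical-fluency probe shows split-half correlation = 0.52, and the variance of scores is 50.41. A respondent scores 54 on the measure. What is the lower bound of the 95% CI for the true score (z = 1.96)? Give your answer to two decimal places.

SD = √50.41 ≈ 7.1000
Full-length reliability (Spearman-Brown) = 2(0.52)/(1+0.52) ≈ 0.6842
SEM = 7.1000 · √(1 − 0.6842) = 7.1000 · √0.3158 ≈ 7.1000 · 0.5620 ≈ 3.9899
Margin = 1.96 · 3.9899 ≈ 7.8201
Lower limit = 54 − 7.8201 ≈ 46.1799

46.18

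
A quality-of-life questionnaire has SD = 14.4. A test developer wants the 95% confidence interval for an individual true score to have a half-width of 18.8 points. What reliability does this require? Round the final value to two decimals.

0.56

Required SEM = 18.8 / 1.96 ≈ 9.592
Required reliability = 1 − (SEM/SD)² = 1 − 0.444 ≈ 0.556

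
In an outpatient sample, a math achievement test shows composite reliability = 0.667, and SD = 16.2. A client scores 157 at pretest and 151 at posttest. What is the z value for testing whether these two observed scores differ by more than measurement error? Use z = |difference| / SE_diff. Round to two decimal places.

0.45

The standard error of measurement is 16.200*√(1 − 0.667) ≈ 16.200*0.577 ≈ 9.348.
SE_diff = SEM * √2 ≈ 9.348 * 1.414 ≈ 13.221
z = |157 − 151| / 13.221 = 6 / 13.221 ≈ 0.454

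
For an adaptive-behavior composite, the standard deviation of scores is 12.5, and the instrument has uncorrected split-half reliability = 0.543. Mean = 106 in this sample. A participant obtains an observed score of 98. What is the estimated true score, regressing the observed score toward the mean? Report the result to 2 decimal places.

100.37

r_full = 2·0.543 / (1 + 0.543) ≃ 0.7038
Estimated true score = 0.7038*98 + (1 − 0.7038)*106 ≃ 100.3694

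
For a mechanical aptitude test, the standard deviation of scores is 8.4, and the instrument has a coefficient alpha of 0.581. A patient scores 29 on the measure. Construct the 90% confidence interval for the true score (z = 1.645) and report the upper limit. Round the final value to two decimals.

37.94

SEM = 8.4000 · √(1 − 0.5810) = 8.4000 · √0.4190 ≈ 8.4000 · 0.6473 ≈ 5.4373
Margin = 1.645 · 5.4373 ≈ 8.9444
Upper limit = 29 + 8.9444 ≈ 37.9444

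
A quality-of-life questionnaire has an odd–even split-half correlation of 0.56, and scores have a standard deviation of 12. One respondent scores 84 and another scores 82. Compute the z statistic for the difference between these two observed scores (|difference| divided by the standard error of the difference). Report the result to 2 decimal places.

Full-length reliability (Spearman-Brown) = 2(0.56)/(1+0.56) ≃ 0.718
SEM = 12.000 · √(1 − 0.718) = 12.000 · √0.282 ≃ 12.000 · 0.531 ≃ 6.373
SE_diff = SEM · √2 ≃ 6.373 · 1.414 ≃ 9.013
z = 2 / 9.013 ≃ 0.222

0.22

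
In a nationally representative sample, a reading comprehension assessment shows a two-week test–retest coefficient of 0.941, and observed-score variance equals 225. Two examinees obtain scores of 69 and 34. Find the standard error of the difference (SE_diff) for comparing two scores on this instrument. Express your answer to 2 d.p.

SD = √225 = 15.0000
SEM = 15.0000 * √(1 − 0.9410) = 15.0000 * √0.0590 ≈ 15.0000 * 0.2429 ≈ 3.6435
SE_diff = SEM * √2 ≈ 3.6435 * 1.4142 ≈ 5.1527

5.15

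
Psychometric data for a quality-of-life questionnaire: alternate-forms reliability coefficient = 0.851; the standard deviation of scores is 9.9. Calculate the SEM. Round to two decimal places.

3.82

SEM = 9.9000 * √(1 − 0.8510) = 9.9000 * √0.1490 ≈ 9.9000 * 0.3860 ≈ 3.8215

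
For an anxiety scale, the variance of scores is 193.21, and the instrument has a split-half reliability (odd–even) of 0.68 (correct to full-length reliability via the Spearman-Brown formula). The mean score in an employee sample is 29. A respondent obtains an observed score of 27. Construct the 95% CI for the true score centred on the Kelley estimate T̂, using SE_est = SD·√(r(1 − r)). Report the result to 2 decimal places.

SD = √193.21 = 13.9000
Spearman-Brown: r = 2(0.68) / (1 + 0.68) = 1.3600 / 1.6800 ≈ 0.8095
T̂ = r·X + (1 − r)·M = 0.8095·27 + 0.1905·29 ≈ 21.8571 + 5.5238 ≈ 27.3810
SE_est = 13.9000·√(0.8095·0.1905) ≈ 5.4582
CI = 27.3810 ± 1.96 · 5.4582 → [16.6829, 38.0790]

[16.68, 38.08]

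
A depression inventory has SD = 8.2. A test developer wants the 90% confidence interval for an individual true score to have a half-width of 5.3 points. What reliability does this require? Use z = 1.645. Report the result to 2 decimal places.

0.85

Required SEM = 5.3 / 1.645 ≈ 3.2219
r = 1 − (3.2219/8.2)² ≈ 1 − 0.1544 ≈ 0.8456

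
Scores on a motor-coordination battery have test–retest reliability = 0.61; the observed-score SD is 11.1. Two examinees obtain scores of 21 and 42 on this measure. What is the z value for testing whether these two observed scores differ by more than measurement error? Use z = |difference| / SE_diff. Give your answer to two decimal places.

2.14

SEM = 11.1000*√(1 − 0.6100) ≃ 6.9319
SE_diff = √2 * SEM ≃ 9.8033
z = |21 − 42| / 9.8033 = 21 / 9.8033 ≃ 2.1421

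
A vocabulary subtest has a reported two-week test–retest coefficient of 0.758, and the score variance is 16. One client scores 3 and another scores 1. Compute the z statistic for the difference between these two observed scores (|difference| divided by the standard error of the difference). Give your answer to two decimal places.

0.72

σ = 16^(1/2) = 4.00000
SEM = 4.00000 * √(1 − 0.75800) = 4.00000 * √0.24200 ≃ 4.00000 * 0.49193 ≃ 1.96774
Standard error of the difference = 1.96774·√2 ≃ 2.78280
z = 2 / 2.78280 ≃ 0.71870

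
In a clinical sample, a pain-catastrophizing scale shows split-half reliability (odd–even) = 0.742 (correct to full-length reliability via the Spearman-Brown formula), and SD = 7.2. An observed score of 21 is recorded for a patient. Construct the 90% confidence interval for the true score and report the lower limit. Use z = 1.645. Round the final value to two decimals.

r_full = 2·0.742 / (1 + 0.742) ≈ 0.8519
SEM = 7.2000 × √(1 − 0.8519) = 7.2000 × √0.1481 ≈ 7.2000 × 0.3848 ≈ 2.7709
1.645 × SEM ≈ 4.5581
Lower limit = 21 − 4.5581 ≈ 16.4419

16.44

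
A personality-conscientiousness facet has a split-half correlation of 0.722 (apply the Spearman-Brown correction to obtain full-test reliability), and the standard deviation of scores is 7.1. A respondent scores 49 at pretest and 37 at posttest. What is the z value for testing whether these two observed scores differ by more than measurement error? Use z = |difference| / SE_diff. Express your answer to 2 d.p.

Full-length reliability (Spearman-Brown) = 2(0.722)/(1+0.722) ≃ 0.8386
SEM = 7.1000 * √(1 − 0.8386) = 7.1000 * √0.1614 ≃ 7.1000 * 0.4018 ≃ 2.8528
SE_diff = SEM * √2 ≃ 2.8528 * 1.4142 ≃ 4.0344
z = |49 − 37| / 4.0344 = 12 / 4.0344 ≃ 2.9744

2.97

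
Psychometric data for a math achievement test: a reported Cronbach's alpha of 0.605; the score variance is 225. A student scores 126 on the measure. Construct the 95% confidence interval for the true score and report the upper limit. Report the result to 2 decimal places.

σ = 225^(1/2) = 15.00000
SEM = 15.00000 * √(1 − 0.60500) = 15.00000 * √0.39500 ≈ 15.00000 * 0.62849 ≈ 9.42735
Margin = 1.96 * 9.42735 ≈ 18.47761
Upper limit = 126 + 18.47761 ≈ 144.47761

144.48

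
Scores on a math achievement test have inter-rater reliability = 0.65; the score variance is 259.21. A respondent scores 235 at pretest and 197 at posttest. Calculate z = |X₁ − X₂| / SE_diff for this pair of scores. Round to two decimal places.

2.82

SD = √259.21 ≈ 16.100
SEM = 16.100 × √(1 − 0.650) = 16.100 × √0.350 ≈ 16.100 × 0.592 ≈ 9.525
SE_diff = SEM × √2 ≈ 9.525 × 1.414 ≈ 13.470
z = 38 / 13.470 ≈ 2.821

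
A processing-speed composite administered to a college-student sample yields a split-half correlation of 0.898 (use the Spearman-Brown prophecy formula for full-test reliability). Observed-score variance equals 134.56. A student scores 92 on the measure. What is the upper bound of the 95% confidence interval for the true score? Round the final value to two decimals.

σ = 134.56^(1/2) = 11.6000
r_full = 2·0.898 / (1 + 0.898) ≈ 0.9463
The standard error of measurement is 11.6000×√(1 − 0.9463) ≈ 11.6000×0.2318 ≈ 2.6891.
Half-width = 1.96×2.6891 ≈ 5.2707
Upper limit = 92 + 5.2707 ≈ 97.2707

97.27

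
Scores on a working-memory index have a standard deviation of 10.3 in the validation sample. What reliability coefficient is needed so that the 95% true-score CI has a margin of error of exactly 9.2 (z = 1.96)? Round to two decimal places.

SEM needed = half-width / z = 9.2/1.96 ≃ 4.694
r = 1 − (SEM / SD)² = 1 − (4.694 / 10.3)² ≃ 1 − 0.208 ≃ 0.792

0.79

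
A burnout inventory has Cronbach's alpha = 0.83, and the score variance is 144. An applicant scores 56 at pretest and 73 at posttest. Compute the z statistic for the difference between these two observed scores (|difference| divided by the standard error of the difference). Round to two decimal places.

SD = √144 = 12.00000
SEM = 12.00000 · √(1 − 0.83000) = 12.00000 · √0.17000 ≈ 12.00000 · 0.41231 ≈ 4.94773
Standard error of the difference = 4.94773·√2 ≈ 6.99714
z = 17 / 6.99714 ≈ 2.42956

2.43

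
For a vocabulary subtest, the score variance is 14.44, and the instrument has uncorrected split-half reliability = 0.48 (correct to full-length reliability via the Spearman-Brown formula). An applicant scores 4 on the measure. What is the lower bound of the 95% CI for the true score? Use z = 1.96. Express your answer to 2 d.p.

σ = 14.44^(1/2) = 3.80000
Full-length reliability (Spearman-Brown) = 2(0.48)/(1+0.48) ≃ 0.64865
The standard error of measurement is 3.80000×√(1 − 0.64865) ≃ 3.80000×0.59275 ≃ 2.25245.
1.96 × SEM ≃ 4.41479
Lower bound: 4 − 4.41479 = -0.41479

-0.41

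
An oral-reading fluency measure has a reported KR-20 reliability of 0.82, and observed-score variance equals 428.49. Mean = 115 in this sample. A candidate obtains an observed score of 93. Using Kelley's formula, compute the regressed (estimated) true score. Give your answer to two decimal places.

T̂ = 0.820(93) + 0.180(115) ≈ 96.960

96.96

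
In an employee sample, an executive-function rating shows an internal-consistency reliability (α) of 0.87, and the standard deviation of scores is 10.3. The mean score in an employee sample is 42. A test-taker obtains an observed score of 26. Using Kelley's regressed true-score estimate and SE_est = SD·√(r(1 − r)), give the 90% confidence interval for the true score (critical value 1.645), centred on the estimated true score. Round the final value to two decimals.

T̂ = r·X + (1 − r)·M = 0.8700·26 + 0.1300·42 = 22.6200 + 5.4600 ≈ 28.0800
SE_est = SD · √(r(1 − r)) = 10.3000 · √0.1131 ≈ 10.3000 · 0.3363 ≈ 3.4639
CI = 28.0800 ± 1.645 · 3.4639 → [22.3818, 33.7782]

[22.38, 33.78]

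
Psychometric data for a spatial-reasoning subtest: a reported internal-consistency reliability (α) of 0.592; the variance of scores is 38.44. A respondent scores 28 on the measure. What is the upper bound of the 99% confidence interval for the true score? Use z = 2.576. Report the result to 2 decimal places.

SD = √38.44 = 6.2000
SEM = 6.2000·√(1 − 0.5920) ≈ 3.9602
Margin = 2.576 · 3.9602 ≈ 10.2016
Upper limit = 28 + 10.2016 ≈ 38.2016

38.20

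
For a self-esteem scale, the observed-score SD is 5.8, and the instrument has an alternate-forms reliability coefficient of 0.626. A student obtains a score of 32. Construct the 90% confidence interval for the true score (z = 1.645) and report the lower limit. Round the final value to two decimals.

The standard error of measurement is 5.8000×√(1 − 0.6260) ≈ 5.8000×0.6116 ≈ 3.5470.
Half-width = 1.645×3.5470 ≈ 5.8349
Lower limit = 32 − 5.8349 ≈ 26.1651

26.17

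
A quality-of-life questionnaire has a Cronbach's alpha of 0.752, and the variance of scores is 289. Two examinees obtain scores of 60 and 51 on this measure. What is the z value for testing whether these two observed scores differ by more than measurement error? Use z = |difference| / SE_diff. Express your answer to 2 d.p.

0.75

SD = √289 ≈ 17.000
SEM = 17.000·√(1 − 0.752) ≈ 8.466
SE_diff = √2 · SEM ≈ 11.973
z = 9 / 11.973 ≈ 0.752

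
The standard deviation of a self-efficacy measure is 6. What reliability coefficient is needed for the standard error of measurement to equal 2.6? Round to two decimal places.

0.81

Required reliability = 1 − (SEM/SD)² = 1 − 0.18778 ≈ 0.81222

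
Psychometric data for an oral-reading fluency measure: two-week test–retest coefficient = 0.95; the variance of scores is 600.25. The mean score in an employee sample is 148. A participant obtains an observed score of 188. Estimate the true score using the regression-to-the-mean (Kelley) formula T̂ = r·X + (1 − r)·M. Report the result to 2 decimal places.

186.00

T̂ = 0.95000(188) + 0.05000(148) ≈ 186.00000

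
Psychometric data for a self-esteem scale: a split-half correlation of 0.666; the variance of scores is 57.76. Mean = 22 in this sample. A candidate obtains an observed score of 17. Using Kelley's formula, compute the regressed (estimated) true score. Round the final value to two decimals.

r_full = 2·0.666 / (1 + 0.666) ≈ 0.800
T̂ = 0.800(17) + 0.200(22) ≈ 18.002

18.00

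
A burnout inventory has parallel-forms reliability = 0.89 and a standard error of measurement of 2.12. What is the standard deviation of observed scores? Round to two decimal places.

6.39

SD = 2.12 / √(1 − 0.89) ≈ 6.3920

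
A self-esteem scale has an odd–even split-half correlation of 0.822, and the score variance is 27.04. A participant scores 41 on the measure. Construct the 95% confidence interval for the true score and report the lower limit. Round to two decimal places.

SD = √27.04 ≈ 5.20000
Spearman-Brown: r = 2(0.822) / (1 + 0.822) = 1.64400 / 1.82200 ≈ 0.90231
SEM = 5.20000×√(1 − 0.90231) ≈ 1.62532
1.96 × SEM ≈ 3.18563
Lower bound: 41 − 3.18563 = 37.81437

37.81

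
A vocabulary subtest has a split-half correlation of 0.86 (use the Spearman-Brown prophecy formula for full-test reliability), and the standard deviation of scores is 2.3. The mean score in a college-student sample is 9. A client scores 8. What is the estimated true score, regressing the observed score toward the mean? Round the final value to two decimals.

Full-length reliability (Spearman-Brown) = 2(0.86)/(1+0.86) ≈ 0.925
Estimated true score = 0.925·8 + (1 − 0.925)·9 ≈ 8.075

8.08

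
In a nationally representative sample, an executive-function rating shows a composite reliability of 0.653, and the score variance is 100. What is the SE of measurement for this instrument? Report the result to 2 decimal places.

SD = √100 ≈ 10.000
SEM = 10.000 × √(1 − 0.653) = 10.000 × √0.347 ≈ 10.000 × 0.589 ≈ 5.891

5.89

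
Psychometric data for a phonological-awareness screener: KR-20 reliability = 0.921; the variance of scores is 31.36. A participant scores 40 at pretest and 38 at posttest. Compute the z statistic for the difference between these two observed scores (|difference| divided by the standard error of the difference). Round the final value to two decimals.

0.90

SD = √31.36 = 5.600
SEM = 5.600×√(1 − 0.921) ≃ 1.574
SE_diff = SEM × √2 ≃ 1.574 × 1.414 ≃ 2.226
z = |40 − 38| / 2.226 = 2 / 2.226 ≃ 0.898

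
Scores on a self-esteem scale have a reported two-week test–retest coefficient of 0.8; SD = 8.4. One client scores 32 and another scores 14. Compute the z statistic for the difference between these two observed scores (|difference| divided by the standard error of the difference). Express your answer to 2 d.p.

SEM = 8.4000·√(1 − 0.8000) ≈ 3.7566
Standard error of the difference = 3.7566·√2 ≈ 5.3126
z = 18 / 5.3126 ≈ 3.3882

3.39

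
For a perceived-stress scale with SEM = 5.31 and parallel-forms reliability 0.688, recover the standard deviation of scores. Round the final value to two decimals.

9.51

SD = 5.31 / √(1 − 0.688) ≈ 9.50642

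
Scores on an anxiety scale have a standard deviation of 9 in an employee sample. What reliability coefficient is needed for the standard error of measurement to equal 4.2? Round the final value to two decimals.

0.78

r = 1 − (4.2000/9)² ≃ 1 − 0.2178 ≃ 0.7822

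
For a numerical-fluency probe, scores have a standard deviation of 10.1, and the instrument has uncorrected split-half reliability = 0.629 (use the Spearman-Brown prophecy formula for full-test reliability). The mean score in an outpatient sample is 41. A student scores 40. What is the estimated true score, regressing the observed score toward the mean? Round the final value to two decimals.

40.23

Full-length reliability (Spearman-Brown) = 2(0.629)/(1+0.629) ≈ 0.772
Estimated true score = 0.772×40 + (1 − 0.772)×41 ≈ 40.228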